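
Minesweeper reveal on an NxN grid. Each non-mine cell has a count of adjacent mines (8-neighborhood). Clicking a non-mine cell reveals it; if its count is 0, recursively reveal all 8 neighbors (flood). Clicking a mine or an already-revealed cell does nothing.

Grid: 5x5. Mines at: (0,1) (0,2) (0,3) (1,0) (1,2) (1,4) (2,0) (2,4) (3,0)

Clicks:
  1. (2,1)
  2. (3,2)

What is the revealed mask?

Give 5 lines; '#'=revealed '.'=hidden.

Answer: .....
.....
.###.
.####
.####

Derivation:
Click 1 (2,1) count=4: revealed 1 new [(2,1)] -> total=1
Click 2 (3,2) count=0: revealed 10 new [(2,2) (2,3) (3,1) (3,2) (3,3) (3,4) (4,1) (4,2) (4,3) (4,4)] -> total=11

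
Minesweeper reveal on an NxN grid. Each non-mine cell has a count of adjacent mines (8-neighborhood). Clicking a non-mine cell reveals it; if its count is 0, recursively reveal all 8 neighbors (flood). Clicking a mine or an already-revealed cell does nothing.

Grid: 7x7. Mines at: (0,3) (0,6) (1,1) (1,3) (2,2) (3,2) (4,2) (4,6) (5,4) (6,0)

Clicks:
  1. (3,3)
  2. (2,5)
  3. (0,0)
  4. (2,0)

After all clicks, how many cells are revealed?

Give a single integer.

Answer: 16

Derivation:
Click 1 (3,3) count=3: revealed 1 new [(3,3)] -> total=1
Click 2 (2,5) count=0: revealed 13 new [(1,4) (1,5) (1,6) (2,3) (2,4) (2,5) (2,6) (3,4) (3,5) (3,6) (4,3) (4,4) (4,5)] -> total=14
Click 3 (0,0) count=1: revealed 1 new [(0,0)] -> total=15
Click 4 (2,0) count=1: revealed 1 new [(2,0)] -> total=16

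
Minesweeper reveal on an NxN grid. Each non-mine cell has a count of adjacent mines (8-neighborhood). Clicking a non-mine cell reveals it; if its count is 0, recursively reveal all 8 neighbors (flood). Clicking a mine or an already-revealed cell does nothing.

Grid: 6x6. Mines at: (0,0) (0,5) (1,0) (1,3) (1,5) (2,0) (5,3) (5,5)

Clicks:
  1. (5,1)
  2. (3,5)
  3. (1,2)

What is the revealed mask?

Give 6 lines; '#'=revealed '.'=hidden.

Click 1 (5,1) count=0: revealed 20 new [(2,1) (2,2) (2,3) (2,4) (2,5) (3,0) (3,1) (3,2) (3,3) (3,4) (3,5) (4,0) (4,1) (4,2) (4,3) (4,4) (4,5) (5,0) (5,1) (5,2)] -> total=20
Click 2 (3,5) count=0: revealed 0 new [(none)] -> total=20
Click 3 (1,2) count=1: revealed 1 new [(1,2)] -> total=21

Answer: ......
..#...
.#####
######
######
###...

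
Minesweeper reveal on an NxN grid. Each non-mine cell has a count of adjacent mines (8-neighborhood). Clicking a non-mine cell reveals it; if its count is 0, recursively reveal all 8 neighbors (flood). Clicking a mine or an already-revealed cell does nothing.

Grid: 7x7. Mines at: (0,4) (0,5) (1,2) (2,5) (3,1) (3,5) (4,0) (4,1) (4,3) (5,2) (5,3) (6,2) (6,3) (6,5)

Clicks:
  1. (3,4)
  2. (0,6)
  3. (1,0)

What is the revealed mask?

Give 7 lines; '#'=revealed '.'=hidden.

Click 1 (3,4) count=3: revealed 1 new [(3,4)] -> total=1
Click 2 (0,6) count=1: revealed 1 new [(0,6)] -> total=2
Click 3 (1,0) count=0: revealed 6 new [(0,0) (0,1) (1,0) (1,1) (2,0) (2,1)] -> total=8

Answer: ##....#
##.....
##.....
....#..
.......
.......
.......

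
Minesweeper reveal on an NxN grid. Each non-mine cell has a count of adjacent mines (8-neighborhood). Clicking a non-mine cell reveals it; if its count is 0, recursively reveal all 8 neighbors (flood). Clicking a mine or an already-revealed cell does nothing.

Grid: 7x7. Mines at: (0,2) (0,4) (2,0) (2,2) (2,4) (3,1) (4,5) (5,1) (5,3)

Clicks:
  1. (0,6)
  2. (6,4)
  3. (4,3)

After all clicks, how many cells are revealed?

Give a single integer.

Answer: 10

Derivation:
Click 1 (0,6) count=0: revealed 8 new [(0,5) (0,6) (1,5) (1,6) (2,5) (2,6) (3,5) (3,6)] -> total=8
Click 2 (6,4) count=1: revealed 1 new [(6,4)] -> total=9
Click 3 (4,3) count=1: revealed 1 new [(4,3)] -> total=10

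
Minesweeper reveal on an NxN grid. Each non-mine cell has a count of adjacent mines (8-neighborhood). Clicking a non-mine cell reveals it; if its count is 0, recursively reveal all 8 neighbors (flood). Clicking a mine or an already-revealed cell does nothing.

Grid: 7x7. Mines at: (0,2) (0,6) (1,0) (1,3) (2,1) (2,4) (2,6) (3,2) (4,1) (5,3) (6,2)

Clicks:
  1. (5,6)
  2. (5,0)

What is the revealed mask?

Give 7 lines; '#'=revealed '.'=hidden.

Click 1 (5,6) count=0: revealed 12 new [(3,4) (3,5) (3,6) (4,4) (4,5) (4,6) (5,4) (5,5) (5,6) (6,4) (6,5) (6,6)] -> total=12
Click 2 (5,0) count=1: revealed 1 new [(5,0)] -> total=13

Answer: .......
.......
.......
....###
....###
#...###
....###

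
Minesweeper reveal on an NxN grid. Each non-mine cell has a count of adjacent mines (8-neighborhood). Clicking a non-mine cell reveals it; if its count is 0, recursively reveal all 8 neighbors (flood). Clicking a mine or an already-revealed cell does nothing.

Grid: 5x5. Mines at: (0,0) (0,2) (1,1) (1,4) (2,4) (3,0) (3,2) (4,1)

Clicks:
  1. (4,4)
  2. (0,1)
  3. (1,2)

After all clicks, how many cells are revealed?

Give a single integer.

Click 1 (4,4) count=0: revealed 4 new [(3,3) (3,4) (4,3) (4,4)] -> total=4
Click 2 (0,1) count=3: revealed 1 new [(0,1)] -> total=5
Click 3 (1,2) count=2: revealed 1 new [(1,2)] -> total=6

Answer: 6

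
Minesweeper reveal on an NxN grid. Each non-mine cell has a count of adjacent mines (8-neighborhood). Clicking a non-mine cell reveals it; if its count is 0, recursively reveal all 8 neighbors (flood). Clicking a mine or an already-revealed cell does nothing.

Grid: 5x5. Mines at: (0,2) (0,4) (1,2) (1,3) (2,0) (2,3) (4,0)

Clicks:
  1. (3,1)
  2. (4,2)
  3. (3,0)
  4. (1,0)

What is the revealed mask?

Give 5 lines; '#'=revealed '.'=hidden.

Answer: .....
#....
.....
#####
.####

Derivation:
Click 1 (3,1) count=2: revealed 1 new [(3,1)] -> total=1
Click 2 (4,2) count=0: revealed 7 new [(3,2) (3,3) (3,4) (4,1) (4,2) (4,3) (4,4)] -> total=8
Click 3 (3,0) count=2: revealed 1 new [(3,0)] -> total=9
Click 4 (1,0) count=1: revealed 1 new [(1,0)] -> total=10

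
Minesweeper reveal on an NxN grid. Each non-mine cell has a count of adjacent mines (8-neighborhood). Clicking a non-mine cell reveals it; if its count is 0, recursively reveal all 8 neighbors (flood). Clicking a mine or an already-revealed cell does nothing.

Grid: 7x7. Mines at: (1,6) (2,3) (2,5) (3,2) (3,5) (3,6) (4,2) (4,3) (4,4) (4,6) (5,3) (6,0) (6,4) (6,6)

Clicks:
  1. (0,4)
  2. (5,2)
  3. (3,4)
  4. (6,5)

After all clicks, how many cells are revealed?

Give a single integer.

Answer: 24

Derivation:
Click 1 (0,4) count=0: revealed 21 new [(0,0) (0,1) (0,2) (0,3) (0,4) (0,5) (1,0) (1,1) (1,2) (1,3) (1,4) (1,5) (2,0) (2,1) (2,2) (3,0) (3,1) (4,0) (4,1) (5,0) (5,1)] -> total=21
Click 2 (5,2) count=3: revealed 1 new [(5,2)] -> total=22
Click 3 (3,4) count=5: revealed 1 new [(3,4)] -> total=23
Click 4 (6,5) count=2: revealed 1 new [(6,5)] -> total=24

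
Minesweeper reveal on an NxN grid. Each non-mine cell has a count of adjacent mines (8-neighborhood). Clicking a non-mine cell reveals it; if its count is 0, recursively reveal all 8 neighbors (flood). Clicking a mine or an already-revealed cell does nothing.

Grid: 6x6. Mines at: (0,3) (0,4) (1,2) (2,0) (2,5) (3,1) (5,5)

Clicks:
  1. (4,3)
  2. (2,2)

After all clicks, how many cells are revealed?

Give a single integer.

Answer: 16

Derivation:
Click 1 (4,3) count=0: revealed 16 new [(2,2) (2,3) (2,4) (3,2) (3,3) (3,4) (4,0) (4,1) (4,2) (4,3) (4,4) (5,0) (5,1) (5,2) (5,3) (5,4)] -> total=16
Click 2 (2,2) count=2: revealed 0 new [(none)] -> total=16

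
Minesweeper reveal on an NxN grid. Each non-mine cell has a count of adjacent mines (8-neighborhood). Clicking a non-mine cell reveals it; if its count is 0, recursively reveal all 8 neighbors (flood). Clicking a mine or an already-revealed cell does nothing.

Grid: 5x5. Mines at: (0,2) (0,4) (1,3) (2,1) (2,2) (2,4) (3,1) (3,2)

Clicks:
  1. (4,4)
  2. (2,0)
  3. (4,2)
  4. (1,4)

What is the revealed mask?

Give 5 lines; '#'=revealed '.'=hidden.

Answer: .....
....#
#....
...##
..###

Derivation:
Click 1 (4,4) count=0: revealed 4 new [(3,3) (3,4) (4,3) (4,4)] -> total=4
Click 2 (2,0) count=2: revealed 1 new [(2,0)] -> total=5
Click 3 (4,2) count=2: revealed 1 new [(4,2)] -> total=6
Click 4 (1,4) count=3: revealed 1 new [(1,4)] -> total=7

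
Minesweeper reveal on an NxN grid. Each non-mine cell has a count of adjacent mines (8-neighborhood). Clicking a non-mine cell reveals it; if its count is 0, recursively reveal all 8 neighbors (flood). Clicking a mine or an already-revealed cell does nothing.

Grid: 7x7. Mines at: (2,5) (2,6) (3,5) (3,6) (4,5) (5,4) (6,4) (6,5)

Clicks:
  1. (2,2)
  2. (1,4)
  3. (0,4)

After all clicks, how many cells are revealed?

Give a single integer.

Answer: 37

Derivation:
Click 1 (2,2) count=0: revealed 37 new [(0,0) (0,1) (0,2) (0,3) (0,4) (0,5) (0,6) (1,0) (1,1) (1,2) (1,3) (1,4) (1,5) (1,6) (2,0) (2,1) (2,2) (2,3) (2,4) (3,0) (3,1) (3,2) (3,3) (3,4) (4,0) (4,1) (4,2) (4,3) (4,4) (5,0) (5,1) (5,2) (5,3) (6,0) (6,1) (6,2) (6,3)] -> total=37
Click 2 (1,4) count=1: revealed 0 new [(none)] -> total=37
Click 3 (0,4) count=0: revealed 0 new [(none)] -> total=37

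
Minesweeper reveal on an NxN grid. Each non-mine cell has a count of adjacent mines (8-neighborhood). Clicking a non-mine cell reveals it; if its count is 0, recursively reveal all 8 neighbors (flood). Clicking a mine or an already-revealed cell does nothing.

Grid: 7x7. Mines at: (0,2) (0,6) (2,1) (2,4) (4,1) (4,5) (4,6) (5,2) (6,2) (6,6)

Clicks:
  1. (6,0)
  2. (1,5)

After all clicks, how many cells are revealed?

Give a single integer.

Answer: 5

Derivation:
Click 1 (6,0) count=0: revealed 4 new [(5,0) (5,1) (6,0) (6,1)] -> total=4
Click 2 (1,5) count=2: revealed 1 new [(1,5)] -> total=5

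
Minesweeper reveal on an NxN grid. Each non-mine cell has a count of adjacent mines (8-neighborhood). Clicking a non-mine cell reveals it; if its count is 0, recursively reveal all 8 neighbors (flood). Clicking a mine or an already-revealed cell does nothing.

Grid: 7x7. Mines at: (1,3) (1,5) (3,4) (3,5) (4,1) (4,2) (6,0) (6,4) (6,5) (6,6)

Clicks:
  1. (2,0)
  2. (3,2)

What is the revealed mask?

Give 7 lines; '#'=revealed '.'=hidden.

Answer: ###....
###....
###....
###....
.......
.......
.......

Derivation:
Click 1 (2,0) count=0: revealed 12 new [(0,0) (0,1) (0,2) (1,0) (1,1) (1,2) (2,0) (2,1) (2,2) (3,0) (3,1) (3,2)] -> total=12
Click 2 (3,2) count=2: revealed 0 new [(none)] -> total=12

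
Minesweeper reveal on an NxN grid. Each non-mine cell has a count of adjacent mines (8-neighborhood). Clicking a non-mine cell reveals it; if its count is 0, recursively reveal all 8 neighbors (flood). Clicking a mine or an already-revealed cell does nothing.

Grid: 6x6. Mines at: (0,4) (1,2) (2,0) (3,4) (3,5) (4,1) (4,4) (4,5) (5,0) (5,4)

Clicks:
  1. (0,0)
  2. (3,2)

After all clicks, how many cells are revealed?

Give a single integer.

Answer: 5

Derivation:
Click 1 (0,0) count=0: revealed 4 new [(0,0) (0,1) (1,0) (1,1)] -> total=4
Click 2 (3,2) count=1: revealed 1 new [(3,2)] -> total=5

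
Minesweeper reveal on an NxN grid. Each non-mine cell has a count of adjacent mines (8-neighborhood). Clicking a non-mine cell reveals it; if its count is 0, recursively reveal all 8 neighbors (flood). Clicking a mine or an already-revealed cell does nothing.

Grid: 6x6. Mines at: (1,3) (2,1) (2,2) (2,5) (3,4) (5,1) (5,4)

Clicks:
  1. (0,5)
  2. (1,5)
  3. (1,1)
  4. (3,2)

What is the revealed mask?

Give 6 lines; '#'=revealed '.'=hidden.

Answer: ....##
.#..##
......
..#...
......
......

Derivation:
Click 1 (0,5) count=0: revealed 4 new [(0,4) (0,5) (1,4) (1,5)] -> total=4
Click 2 (1,5) count=1: revealed 0 new [(none)] -> total=4
Click 3 (1,1) count=2: revealed 1 new [(1,1)] -> total=5
Click 4 (3,2) count=2: revealed 1 new [(3,2)] -> total=6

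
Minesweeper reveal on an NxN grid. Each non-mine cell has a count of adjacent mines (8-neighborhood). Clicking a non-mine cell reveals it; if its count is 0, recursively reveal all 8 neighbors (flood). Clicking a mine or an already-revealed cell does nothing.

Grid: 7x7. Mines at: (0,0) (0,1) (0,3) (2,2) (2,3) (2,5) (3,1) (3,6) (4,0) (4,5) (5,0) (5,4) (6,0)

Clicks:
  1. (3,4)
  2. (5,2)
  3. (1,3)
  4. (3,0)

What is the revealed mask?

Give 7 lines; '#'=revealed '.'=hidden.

Click 1 (3,4) count=3: revealed 1 new [(3,4)] -> total=1
Click 2 (5,2) count=0: revealed 9 new [(4,1) (4,2) (4,3) (5,1) (5,2) (5,3) (6,1) (6,2) (6,3)] -> total=10
Click 3 (1,3) count=3: revealed 1 new [(1,3)] -> total=11
Click 4 (3,0) count=2: revealed 1 new [(3,0)] -> total=12

Answer: .......
...#...
.......
#...#..
.###...
.###...
.###...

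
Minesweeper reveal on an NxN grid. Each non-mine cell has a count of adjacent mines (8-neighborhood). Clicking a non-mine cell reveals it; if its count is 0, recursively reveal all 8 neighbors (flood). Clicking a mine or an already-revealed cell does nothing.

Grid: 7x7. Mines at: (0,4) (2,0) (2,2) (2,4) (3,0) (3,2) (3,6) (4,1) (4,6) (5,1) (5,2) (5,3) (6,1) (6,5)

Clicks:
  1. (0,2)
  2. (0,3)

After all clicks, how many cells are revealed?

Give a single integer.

Answer: 8

Derivation:
Click 1 (0,2) count=0: revealed 8 new [(0,0) (0,1) (0,2) (0,3) (1,0) (1,1) (1,2) (1,3)] -> total=8
Click 2 (0,3) count=1: revealed 0 new [(none)] -> total=8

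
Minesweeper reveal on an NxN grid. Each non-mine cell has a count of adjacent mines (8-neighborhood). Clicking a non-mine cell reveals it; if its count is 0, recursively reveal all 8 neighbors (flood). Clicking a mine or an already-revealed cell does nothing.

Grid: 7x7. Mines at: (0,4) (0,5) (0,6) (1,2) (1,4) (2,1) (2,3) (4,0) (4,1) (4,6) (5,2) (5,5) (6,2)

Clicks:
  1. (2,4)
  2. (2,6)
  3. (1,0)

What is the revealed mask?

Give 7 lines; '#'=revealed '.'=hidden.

Answer: .......
#....##
....###
.....##
.......
.......
.......

Derivation:
Click 1 (2,4) count=2: revealed 1 new [(2,4)] -> total=1
Click 2 (2,6) count=0: revealed 6 new [(1,5) (1,6) (2,5) (2,6) (3,5) (3,6)] -> total=7
Click 3 (1,0) count=1: revealed 1 new [(1,0)] -> total=8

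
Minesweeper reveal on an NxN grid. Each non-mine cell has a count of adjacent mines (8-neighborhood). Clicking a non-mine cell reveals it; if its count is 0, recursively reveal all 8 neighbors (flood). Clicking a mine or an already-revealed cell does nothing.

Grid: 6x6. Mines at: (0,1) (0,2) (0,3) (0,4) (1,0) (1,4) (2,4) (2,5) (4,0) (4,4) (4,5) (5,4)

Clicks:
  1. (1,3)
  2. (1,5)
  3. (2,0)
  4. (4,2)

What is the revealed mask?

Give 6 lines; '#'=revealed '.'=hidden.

Click 1 (1,3) count=5: revealed 1 new [(1,3)] -> total=1
Click 2 (1,5) count=4: revealed 1 new [(1,5)] -> total=2
Click 3 (2,0) count=1: revealed 1 new [(2,0)] -> total=3
Click 4 (4,2) count=0: revealed 14 new [(1,1) (1,2) (2,1) (2,2) (2,3) (3,1) (3,2) (3,3) (4,1) (4,2) (4,3) (5,1) (5,2) (5,3)] -> total=17

Answer: ......
.###.#
####..
.###..
.###..
.###..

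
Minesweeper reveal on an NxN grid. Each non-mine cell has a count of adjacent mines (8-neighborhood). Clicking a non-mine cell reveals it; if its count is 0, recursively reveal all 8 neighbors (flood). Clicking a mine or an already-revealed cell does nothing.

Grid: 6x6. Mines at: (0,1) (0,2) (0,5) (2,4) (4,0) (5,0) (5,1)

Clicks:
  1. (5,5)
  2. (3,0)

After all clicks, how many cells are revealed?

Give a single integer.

Answer: 23

Derivation:
Click 1 (5,5) count=0: revealed 23 new [(1,0) (1,1) (1,2) (1,3) (2,0) (2,1) (2,2) (2,3) (3,0) (3,1) (3,2) (3,3) (3,4) (3,5) (4,1) (4,2) (4,3) (4,4) (4,5) (5,2) (5,3) (5,4) (5,5)] -> total=23
Click 2 (3,0) count=1: revealed 0 new [(none)] -> total=23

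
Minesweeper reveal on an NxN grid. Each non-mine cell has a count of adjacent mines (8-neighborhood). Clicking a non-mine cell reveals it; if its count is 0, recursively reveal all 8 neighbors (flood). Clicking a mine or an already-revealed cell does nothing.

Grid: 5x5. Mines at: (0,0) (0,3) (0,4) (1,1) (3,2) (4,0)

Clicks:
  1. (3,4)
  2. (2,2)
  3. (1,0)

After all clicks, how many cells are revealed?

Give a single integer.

Answer: 10

Derivation:
Click 1 (3,4) count=0: revealed 8 new [(1,3) (1,4) (2,3) (2,4) (3,3) (3,4) (4,3) (4,4)] -> total=8
Click 2 (2,2) count=2: revealed 1 new [(2,2)] -> total=9
Click 3 (1,0) count=2: revealed 1 new [(1,0)] -> total=10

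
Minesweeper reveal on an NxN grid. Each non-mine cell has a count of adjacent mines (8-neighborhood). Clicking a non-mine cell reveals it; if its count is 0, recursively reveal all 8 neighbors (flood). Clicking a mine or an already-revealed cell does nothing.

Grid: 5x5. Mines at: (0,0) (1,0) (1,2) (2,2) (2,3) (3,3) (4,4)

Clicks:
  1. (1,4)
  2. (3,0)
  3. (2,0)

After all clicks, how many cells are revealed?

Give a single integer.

Answer: 9

Derivation:
Click 1 (1,4) count=1: revealed 1 new [(1,4)] -> total=1
Click 2 (3,0) count=0: revealed 8 new [(2,0) (2,1) (3,0) (3,1) (3,2) (4,0) (4,1) (4,2)] -> total=9
Click 3 (2,0) count=1: revealed 0 new [(none)] -> total=9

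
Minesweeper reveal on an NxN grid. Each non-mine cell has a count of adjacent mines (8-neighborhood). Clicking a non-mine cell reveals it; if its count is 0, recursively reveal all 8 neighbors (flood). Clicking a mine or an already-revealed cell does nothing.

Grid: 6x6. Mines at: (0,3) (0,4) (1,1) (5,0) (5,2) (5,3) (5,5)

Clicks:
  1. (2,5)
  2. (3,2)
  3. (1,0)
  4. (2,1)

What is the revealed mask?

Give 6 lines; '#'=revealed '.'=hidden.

Click 1 (2,5) count=0: revealed 22 new [(1,2) (1,3) (1,4) (1,5) (2,0) (2,1) (2,2) (2,3) (2,4) (2,5) (3,0) (3,1) (3,2) (3,3) (3,4) (3,5) (4,0) (4,1) (4,2) (4,3) (4,4) (4,5)] -> total=22
Click 2 (3,2) count=0: revealed 0 new [(none)] -> total=22
Click 3 (1,0) count=1: revealed 1 new [(1,0)] -> total=23
Click 4 (2,1) count=1: revealed 0 new [(none)] -> total=23

Answer: ......
#.####
######
######
######
......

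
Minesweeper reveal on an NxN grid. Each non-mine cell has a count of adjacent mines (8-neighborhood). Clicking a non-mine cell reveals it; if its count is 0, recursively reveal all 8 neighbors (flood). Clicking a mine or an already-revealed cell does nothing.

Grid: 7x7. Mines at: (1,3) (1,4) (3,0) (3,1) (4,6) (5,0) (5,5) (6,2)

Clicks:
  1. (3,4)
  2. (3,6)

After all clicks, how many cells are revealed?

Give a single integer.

Click 1 (3,4) count=0: revealed 15 new [(2,2) (2,3) (2,4) (2,5) (3,2) (3,3) (3,4) (3,5) (4,2) (4,3) (4,4) (4,5) (5,2) (5,3) (5,4)] -> total=15
Click 2 (3,6) count=1: revealed 1 new [(3,6)] -> total=16

Answer: 16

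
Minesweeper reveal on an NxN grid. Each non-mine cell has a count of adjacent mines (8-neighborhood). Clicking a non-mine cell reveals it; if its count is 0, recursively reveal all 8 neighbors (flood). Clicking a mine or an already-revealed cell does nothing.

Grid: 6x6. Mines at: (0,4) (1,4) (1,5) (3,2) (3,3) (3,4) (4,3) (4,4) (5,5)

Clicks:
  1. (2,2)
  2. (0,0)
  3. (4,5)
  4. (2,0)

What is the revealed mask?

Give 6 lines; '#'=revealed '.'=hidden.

Answer: ####..
####..
####..
##....
###..#
###...

Derivation:
Click 1 (2,2) count=2: revealed 1 new [(2,2)] -> total=1
Click 2 (0,0) count=0: revealed 19 new [(0,0) (0,1) (0,2) (0,3) (1,0) (1,1) (1,2) (1,3) (2,0) (2,1) (2,3) (3,0) (3,1) (4,0) (4,1) (4,2) (5,0) (5,1) (5,2)] -> total=20
Click 3 (4,5) count=3: revealed 1 new [(4,5)] -> total=21
Click 4 (2,0) count=0: revealed 0 new [(none)] -> total=21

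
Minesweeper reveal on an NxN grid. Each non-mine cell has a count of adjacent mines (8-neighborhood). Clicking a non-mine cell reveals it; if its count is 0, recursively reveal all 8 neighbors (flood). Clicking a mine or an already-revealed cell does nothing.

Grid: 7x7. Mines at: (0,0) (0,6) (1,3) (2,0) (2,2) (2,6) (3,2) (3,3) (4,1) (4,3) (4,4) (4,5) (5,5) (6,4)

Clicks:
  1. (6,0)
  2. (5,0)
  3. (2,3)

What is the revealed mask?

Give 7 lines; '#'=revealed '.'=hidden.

Answer: .......
.......
...#...
.......
.......
####...
####...

Derivation:
Click 1 (6,0) count=0: revealed 8 new [(5,0) (5,1) (5,2) (5,3) (6,0) (6,1) (6,2) (6,3)] -> total=8
Click 2 (5,0) count=1: revealed 0 new [(none)] -> total=8
Click 3 (2,3) count=4: revealed 1 new [(2,3)] -> total=9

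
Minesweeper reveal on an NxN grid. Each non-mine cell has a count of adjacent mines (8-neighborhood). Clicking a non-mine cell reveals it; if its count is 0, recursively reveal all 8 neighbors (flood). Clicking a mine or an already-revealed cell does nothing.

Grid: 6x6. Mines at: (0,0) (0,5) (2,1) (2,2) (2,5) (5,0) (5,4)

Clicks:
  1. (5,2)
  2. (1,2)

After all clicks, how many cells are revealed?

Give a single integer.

Answer: 10

Derivation:
Click 1 (5,2) count=0: revealed 9 new [(3,1) (3,2) (3,3) (4,1) (4,2) (4,3) (5,1) (5,2) (5,3)] -> total=9
Click 2 (1,2) count=2: revealed 1 new [(1,2)] -> total=10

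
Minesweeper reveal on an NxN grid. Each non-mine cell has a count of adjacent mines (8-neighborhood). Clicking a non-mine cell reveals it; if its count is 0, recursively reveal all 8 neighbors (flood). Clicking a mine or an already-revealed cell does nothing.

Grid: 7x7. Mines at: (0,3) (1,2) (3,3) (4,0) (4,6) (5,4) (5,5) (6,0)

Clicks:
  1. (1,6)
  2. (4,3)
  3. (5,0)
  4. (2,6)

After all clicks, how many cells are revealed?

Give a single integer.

Answer: 14

Derivation:
Click 1 (1,6) count=0: revealed 12 new [(0,4) (0,5) (0,6) (1,4) (1,5) (1,6) (2,4) (2,5) (2,6) (3,4) (3,5) (3,6)] -> total=12
Click 2 (4,3) count=2: revealed 1 new [(4,3)] -> total=13
Click 3 (5,0) count=2: revealed 1 new [(5,0)] -> total=14
Click 4 (2,6) count=0: revealed 0 new [(none)] -> total=14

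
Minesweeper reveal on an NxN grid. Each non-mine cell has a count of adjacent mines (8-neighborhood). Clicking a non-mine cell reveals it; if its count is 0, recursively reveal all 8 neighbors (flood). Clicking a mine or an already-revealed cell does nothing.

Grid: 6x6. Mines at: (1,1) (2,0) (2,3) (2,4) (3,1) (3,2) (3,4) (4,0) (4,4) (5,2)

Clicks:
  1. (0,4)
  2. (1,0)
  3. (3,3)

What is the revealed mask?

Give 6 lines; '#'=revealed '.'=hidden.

Click 1 (0,4) count=0: revealed 8 new [(0,2) (0,3) (0,4) (0,5) (1,2) (1,3) (1,4) (1,5)] -> total=8
Click 2 (1,0) count=2: revealed 1 new [(1,0)] -> total=9
Click 3 (3,3) count=5: revealed 1 new [(3,3)] -> total=10

Answer: ..####
#.####
......
...#..
......
......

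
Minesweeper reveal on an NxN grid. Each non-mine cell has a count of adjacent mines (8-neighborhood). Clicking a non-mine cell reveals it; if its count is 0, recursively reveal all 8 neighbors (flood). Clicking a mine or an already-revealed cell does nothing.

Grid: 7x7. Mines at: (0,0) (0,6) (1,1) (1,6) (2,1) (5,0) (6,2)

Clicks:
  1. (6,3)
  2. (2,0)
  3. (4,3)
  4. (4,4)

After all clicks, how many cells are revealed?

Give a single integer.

Answer: 36

Derivation:
Click 1 (6,3) count=1: revealed 1 new [(6,3)] -> total=1
Click 2 (2,0) count=2: revealed 1 new [(2,0)] -> total=2
Click 3 (4,3) count=0: revealed 34 new [(0,2) (0,3) (0,4) (0,5) (1,2) (1,3) (1,4) (1,5) (2,2) (2,3) (2,4) (2,5) (2,6) (3,1) (3,2) (3,3) (3,4) (3,5) (3,6) (4,1) (4,2) (4,3) (4,4) (4,5) (4,6) (5,1) (5,2) (5,3) (5,4) (5,5) (5,6) (6,4) (6,5) (6,6)] -> total=36
Click 4 (4,4) count=0: revealed 0 new [(none)] -> total=36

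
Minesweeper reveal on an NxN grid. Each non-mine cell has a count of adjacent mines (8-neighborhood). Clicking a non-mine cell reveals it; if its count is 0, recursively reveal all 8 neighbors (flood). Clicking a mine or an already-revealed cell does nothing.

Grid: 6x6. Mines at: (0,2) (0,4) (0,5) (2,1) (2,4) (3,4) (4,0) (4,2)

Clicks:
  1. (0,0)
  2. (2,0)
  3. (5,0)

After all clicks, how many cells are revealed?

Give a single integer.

Click 1 (0,0) count=0: revealed 4 new [(0,0) (0,1) (1,0) (1,1)] -> total=4
Click 2 (2,0) count=1: revealed 1 new [(2,0)] -> total=5
Click 3 (5,0) count=1: revealed 1 new [(5,0)] -> total=6

Answer: 6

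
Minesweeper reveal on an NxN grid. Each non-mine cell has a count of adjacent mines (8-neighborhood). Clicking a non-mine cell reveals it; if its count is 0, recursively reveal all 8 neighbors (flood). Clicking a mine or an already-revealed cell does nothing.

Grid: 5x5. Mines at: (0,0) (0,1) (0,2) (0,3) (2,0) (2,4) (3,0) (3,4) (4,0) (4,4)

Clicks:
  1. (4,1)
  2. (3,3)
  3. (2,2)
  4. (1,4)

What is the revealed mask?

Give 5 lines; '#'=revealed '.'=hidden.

Click 1 (4,1) count=2: revealed 1 new [(4,1)] -> total=1
Click 2 (3,3) count=3: revealed 1 new [(3,3)] -> total=2
Click 3 (2,2) count=0: revealed 10 new [(1,1) (1,2) (1,3) (2,1) (2,2) (2,3) (3,1) (3,2) (4,2) (4,3)] -> total=12
Click 4 (1,4) count=2: revealed 1 new [(1,4)] -> total=13

Answer: .....
.####
.###.
.###.
.###.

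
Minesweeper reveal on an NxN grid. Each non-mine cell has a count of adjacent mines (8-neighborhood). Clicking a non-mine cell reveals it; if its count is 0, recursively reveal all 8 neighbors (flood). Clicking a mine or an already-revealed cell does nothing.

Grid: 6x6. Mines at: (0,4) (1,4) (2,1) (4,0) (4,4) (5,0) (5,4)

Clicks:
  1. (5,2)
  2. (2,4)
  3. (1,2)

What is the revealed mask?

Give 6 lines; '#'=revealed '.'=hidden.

Click 1 (5,2) count=0: revealed 9 new [(3,1) (3,2) (3,3) (4,1) (4,2) (4,3) (5,1) (5,2) (5,3)] -> total=9
Click 2 (2,4) count=1: revealed 1 new [(2,4)] -> total=10
Click 3 (1,2) count=1: revealed 1 new [(1,2)] -> total=11

Answer: ......
..#...
....#.
.###..
.###..
.###..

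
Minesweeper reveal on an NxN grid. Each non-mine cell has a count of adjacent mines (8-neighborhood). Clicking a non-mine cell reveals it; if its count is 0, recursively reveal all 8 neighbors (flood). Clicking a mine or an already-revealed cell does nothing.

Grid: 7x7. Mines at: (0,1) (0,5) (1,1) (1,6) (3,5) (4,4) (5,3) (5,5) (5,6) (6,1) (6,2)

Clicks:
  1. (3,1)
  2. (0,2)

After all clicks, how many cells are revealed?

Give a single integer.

Answer: 23

Derivation:
Click 1 (3,1) count=0: revealed 23 new [(0,2) (0,3) (0,4) (1,2) (1,3) (1,4) (2,0) (2,1) (2,2) (2,3) (2,4) (3,0) (3,1) (3,2) (3,3) (3,4) (4,0) (4,1) (4,2) (4,3) (5,0) (5,1) (5,2)] -> total=23
Click 2 (0,2) count=2: revealed 0 new [(none)] -> total=23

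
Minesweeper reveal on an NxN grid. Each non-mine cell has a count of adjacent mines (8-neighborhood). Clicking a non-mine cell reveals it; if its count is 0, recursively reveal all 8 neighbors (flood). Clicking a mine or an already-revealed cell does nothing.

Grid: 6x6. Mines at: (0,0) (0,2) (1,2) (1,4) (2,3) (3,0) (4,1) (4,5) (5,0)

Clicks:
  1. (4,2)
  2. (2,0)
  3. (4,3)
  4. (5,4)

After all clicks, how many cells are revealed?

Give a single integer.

Click 1 (4,2) count=1: revealed 1 new [(4,2)] -> total=1
Click 2 (2,0) count=1: revealed 1 new [(2,0)] -> total=2
Click 3 (4,3) count=0: revealed 8 new [(3,2) (3,3) (3,4) (4,3) (4,4) (5,2) (5,3) (5,4)] -> total=10
Click 4 (5,4) count=1: revealed 0 new [(none)] -> total=10

Answer: 10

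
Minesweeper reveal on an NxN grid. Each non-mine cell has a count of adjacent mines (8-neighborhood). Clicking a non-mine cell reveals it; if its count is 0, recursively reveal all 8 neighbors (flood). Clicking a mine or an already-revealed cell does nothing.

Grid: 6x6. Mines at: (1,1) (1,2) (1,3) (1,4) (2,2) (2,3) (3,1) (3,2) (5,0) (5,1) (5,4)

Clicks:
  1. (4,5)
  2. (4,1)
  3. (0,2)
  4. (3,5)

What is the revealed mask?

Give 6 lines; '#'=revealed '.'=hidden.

Answer: ..#...
......
....##
....##
.#..##
......

Derivation:
Click 1 (4,5) count=1: revealed 1 new [(4,5)] -> total=1
Click 2 (4,1) count=4: revealed 1 new [(4,1)] -> total=2
Click 3 (0,2) count=3: revealed 1 new [(0,2)] -> total=3
Click 4 (3,5) count=0: revealed 5 new [(2,4) (2,5) (3,4) (3,5) (4,4)] -> total=8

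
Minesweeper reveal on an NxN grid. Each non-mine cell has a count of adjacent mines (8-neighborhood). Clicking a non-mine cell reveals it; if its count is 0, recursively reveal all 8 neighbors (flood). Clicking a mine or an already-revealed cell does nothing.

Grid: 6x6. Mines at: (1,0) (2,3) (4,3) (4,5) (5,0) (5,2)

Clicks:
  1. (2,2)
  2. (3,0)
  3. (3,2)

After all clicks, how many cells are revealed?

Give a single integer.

Answer: 9

Derivation:
Click 1 (2,2) count=1: revealed 1 new [(2,2)] -> total=1
Click 2 (3,0) count=0: revealed 8 new [(2,0) (2,1) (3,0) (3,1) (3,2) (4,0) (4,1) (4,2)] -> total=9
Click 3 (3,2) count=2: revealed 0 new [(none)] -> total=9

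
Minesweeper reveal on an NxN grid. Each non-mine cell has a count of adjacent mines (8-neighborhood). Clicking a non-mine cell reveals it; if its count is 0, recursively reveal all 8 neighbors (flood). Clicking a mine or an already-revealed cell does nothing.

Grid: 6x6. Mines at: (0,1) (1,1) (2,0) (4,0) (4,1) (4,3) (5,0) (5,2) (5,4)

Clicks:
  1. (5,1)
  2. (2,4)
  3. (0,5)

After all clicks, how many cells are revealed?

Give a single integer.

Click 1 (5,1) count=4: revealed 1 new [(5,1)] -> total=1
Click 2 (2,4) count=0: revealed 18 new [(0,2) (0,3) (0,4) (0,5) (1,2) (1,3) (1,4) (1,5) (2,2) (2,3) (2,4) (2,5) (3,2) (3,3) (3,4) (3,5) (4,4) (4,5)] -> total=19
Click 3 (0,5) count=0: revealed 0 new [(none)] -> total=19

Answer: 19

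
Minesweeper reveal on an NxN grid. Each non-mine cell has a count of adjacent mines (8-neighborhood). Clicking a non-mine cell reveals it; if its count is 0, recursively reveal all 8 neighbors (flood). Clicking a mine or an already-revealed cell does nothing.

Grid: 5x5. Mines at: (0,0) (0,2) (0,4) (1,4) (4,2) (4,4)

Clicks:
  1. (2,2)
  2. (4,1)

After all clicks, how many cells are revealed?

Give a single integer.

Click 1 (2,2) count=0: revealed 14 new [(1,0) (1,1) (1,2) (1,3) (2,0) (2,1) (2,2) (2,3) (3,0) (3,1) (3,2) (3,3) (4,0) (4,1)] -> total=14
Click 2 (4,1) count=1: revealed 0 new [(none)] -> total=14

Answer: 14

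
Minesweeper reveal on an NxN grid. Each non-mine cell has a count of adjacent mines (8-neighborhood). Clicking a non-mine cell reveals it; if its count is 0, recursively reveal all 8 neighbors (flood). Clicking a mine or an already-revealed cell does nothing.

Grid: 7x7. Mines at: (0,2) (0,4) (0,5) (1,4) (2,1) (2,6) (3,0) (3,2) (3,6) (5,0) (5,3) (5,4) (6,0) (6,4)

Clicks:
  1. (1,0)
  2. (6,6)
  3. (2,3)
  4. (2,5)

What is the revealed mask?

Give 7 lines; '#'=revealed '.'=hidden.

Click 1 (1,0) count=1: revealed 1 new [(1,0)] -> total=1
Click 2 (6,6) count=0: revealed 6 new [(4,5) (4,6) (5,5) (5,6) (6,5) (6,6)] -> total=7
Click 3 (2,3) count=2: revealed 1 new [(2,3)] -> total=8
Click 4 (2,5) count=3: revealed 1 new [(2,5)] -> total=9

Answer: .......
#......
...#.#.
.......
.....##
.....##
.....##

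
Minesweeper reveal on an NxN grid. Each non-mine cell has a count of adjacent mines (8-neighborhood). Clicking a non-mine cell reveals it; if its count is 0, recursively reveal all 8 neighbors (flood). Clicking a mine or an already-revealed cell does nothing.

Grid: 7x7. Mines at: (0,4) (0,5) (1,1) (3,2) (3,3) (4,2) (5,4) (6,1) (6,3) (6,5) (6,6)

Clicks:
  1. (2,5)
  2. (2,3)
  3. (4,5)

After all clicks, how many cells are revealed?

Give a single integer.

Answer: 15

Derivation:
Click 1 (2,5) count=0: revealed 14 new [(1,4) (1,5) (1,6) (2,4) (2,5) (2,6) (3,4) (3,5) (3,6) (4,4) (4,5) (4,6) (5,5) (5,6)] -> total=14
Click 2 (2,3) count=2: revealed 1 new [(2,3)] -> total=15
Click 3 (4,5) count=1: revealed 0 new [(none)] -> total=15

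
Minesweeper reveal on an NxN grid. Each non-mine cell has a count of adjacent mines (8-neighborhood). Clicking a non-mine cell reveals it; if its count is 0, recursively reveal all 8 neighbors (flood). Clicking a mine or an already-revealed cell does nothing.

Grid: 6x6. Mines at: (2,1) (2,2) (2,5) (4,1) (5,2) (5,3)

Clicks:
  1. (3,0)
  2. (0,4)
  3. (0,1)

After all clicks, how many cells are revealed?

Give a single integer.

Click 1 (3,0) count=2: revealed 1 new [(3,0)] -> total=1
Click 2 (0,4) count=0: revealed 12 new [(0,0) (0,1) (0,2) (0,3) (0,4) (0,5) (1,0) (1,1) (1,2) (1,3) (1,4) (1,5)] -> total=13
Click 3 (0,1) count=0: revealed 0 new [(none)] -> total=13

Answer: 13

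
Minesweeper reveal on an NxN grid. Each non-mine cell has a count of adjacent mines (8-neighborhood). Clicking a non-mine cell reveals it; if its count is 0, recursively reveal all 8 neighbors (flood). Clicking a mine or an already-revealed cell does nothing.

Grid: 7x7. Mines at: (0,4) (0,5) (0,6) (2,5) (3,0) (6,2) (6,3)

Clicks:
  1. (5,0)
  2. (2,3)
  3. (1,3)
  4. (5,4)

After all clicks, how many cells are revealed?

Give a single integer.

Click 1 (5,0) count=0: revealed 6 new [(4,0) (4,1) (5,0) (5,1) (6,0) (6,1)] -> total=6
Click 2 (2,3) count=0: revealed 33 new [(0,0) (0,1) (0,2) (0,3) (1,0) (1,1) (1,2) (1,3) (1,4) (2,0) (2,1) (2,2) (2,3) (2,4) (3,1) (3,2) (3,3) (3,4) (3,5) (3,6) (4,2) (4,3) (4,4) (4,5) (4,6) (5,2) (5,3) (5,4) (5,5) (5,6) (6,4) (6,5) (6,6)] -> total=39
Click 3 (1,3) count=1: revealed 0 new [(none)] -> total=39
Click 4 (5,4) count=1: revealed 0 new [(none)] -> total=39

Answer: 39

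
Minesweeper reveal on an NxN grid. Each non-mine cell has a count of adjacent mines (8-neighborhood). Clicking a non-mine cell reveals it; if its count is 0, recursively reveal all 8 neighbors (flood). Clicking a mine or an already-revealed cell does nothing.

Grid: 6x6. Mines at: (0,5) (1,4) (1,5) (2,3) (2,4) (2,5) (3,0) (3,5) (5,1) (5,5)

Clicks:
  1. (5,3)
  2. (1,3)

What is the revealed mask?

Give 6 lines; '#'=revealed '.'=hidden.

Click 1 (5,3) count=0: revealed 9 new [(3,2) (3,3) (3,4) (4,2) (4,3) (4,4) (5,2) (5,3) (5,4)] -> total=9
Click 2 (1,3) count=3: revealed 1 new [(1,3)] -> total=10

Answer: ......
...#..
......
..###.
..###.
..###.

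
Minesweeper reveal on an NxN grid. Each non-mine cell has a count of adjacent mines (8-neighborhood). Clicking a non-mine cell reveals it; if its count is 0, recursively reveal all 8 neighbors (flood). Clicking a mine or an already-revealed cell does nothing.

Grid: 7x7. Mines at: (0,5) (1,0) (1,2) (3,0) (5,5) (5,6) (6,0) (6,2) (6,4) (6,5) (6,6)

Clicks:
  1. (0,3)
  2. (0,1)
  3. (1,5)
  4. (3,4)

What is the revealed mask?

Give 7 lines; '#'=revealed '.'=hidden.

Answer: .#.#...
...####
.######
.######
.######
.####..
.......

Derivation:
Click 1 (0,3) count=1: revealed 1 new [(0,3)] -> total=1
Click 2 (0,1) count=2: revealed 1 new [(0,1)] -> total=2
Click 3 (1,5) count=1: revealed 1 new [(1,5)] -> total=3
Click 4 (3,4) count=0: revealed 25 new [(1,3) (1,4) (1,6) (2,1) (2,2) (2,3) (2,4) (2,5) (2,6) (3,1) (3,2) (3,3) (3,4) (3,5) (3,6) (4,1) (4,2) (4,3) (4,4) (4,5) (4,6) (5,1) (5,2) (5,3) (5,4)] -> total=28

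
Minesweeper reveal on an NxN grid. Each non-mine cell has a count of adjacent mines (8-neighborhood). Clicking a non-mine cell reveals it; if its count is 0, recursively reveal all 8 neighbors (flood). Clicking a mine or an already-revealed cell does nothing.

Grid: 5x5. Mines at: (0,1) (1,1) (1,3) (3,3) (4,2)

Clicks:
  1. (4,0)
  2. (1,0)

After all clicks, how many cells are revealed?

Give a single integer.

Answer: 7

Derivation:
Click 1 (4,0) count=0: revealed 6 new [(2,0) (2,1) (3,0) (3,1) (4,0) (4,1)] -> total=6
Click 2 (1,0) count=2: revealed 1 new [(1,0)] -> total=7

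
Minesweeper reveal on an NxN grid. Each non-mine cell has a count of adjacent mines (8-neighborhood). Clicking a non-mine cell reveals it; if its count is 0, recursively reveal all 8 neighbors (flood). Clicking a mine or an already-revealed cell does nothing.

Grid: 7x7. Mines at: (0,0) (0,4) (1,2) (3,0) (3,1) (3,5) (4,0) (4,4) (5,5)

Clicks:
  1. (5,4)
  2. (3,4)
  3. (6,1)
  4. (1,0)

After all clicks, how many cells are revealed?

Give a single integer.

Click 1 (5,4) count=2: revealed 1 new [(5,4)] -> total=1
Click 2 (3,4) count=2: revealed 1 new [(3,4)] -> total=2
Click 3 (6,1) count=0: revealed 12 new [(4,1) (4,2) (4,3) (5,0) (5,1) (5,2) (5,3) (6,0) (6,1) (6,2) (6,3) (6,4)] -> total=14
Click 4 (1,0) count=1: revealed 1 new [(1,0)] -> total=15

Answer: 15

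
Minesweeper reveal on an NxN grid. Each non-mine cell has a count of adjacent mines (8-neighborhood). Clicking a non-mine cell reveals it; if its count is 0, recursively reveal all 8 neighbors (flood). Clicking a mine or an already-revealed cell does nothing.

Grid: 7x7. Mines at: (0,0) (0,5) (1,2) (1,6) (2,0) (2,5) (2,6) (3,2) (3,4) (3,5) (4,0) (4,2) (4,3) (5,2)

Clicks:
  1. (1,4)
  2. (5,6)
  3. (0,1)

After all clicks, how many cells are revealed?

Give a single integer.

Answer: 13

Derivation:
Click 1 (1,4) count=2: revealed 1 new [(1,4)] -> total=1
Click 2 (5,6) count=0: revealed 11 new [(4,4) (4,5) (4,6) (5,3) (5,4) (5,5) (5,6) (6,3) (6,4) (6,5) (6,6)] -> total=12
Click 3 (0,1) count=2: revealed 1 new [(0,1)] -> total=13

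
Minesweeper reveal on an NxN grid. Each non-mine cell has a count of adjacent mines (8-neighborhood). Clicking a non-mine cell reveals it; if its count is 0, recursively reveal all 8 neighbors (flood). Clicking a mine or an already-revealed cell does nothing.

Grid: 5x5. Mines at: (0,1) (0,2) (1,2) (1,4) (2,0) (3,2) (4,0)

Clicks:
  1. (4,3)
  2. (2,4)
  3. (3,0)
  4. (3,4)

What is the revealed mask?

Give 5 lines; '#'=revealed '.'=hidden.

Click 1 (4,3) count=1: revealed 1 new [(4,3)] -> total=1
Click 2 (2,4) count=1: revealed 1 new [(2,4)] -> total=2
Click 3 (3,0) count=2: revealed 1 new [(3,0)] -> total=3
Click 4 (3,4) count=0: revealed 4 new [(2,3) (3,3) (3,4) (4,4)] -> total=7

Answer: .....
.....
...##
#..##
...##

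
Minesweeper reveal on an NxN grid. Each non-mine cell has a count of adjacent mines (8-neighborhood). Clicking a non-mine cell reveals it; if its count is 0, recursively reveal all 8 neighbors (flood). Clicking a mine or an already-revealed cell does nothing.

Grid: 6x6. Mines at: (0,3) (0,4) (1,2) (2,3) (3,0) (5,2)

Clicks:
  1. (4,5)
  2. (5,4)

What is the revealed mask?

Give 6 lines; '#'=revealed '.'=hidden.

Answer: ......
....##
....##
...###
...###
...###

Derivation:
Click 1 (4,5) count=0: revealed 13 new [(1,4) (1,5) (2,4) (2,5) (3,3) (3,4) (3,5) (4,3) (4,4) (4,5) (5,3) (5,4) (5,5)] -> total=13
Click 2 (5,4) count=0: revealed 0 new [(none)] -> total=13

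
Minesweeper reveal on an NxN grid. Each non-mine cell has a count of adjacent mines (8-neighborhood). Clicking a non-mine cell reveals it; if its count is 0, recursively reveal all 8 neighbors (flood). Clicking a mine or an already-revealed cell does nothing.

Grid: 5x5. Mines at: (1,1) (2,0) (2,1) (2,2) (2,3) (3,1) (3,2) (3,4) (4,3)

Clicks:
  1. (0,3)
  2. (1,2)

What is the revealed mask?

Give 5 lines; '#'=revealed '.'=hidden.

Click 1 (0,3) count=0: revealed 6 new [(0,2) (0,3) (0,4) (1,2) (1,3) (1,4)] -> total=6
Click 2 (1,2) count=4: revealed 0 new [(none)] -> total=6

Answer: ..###
..###
.....
.....
.....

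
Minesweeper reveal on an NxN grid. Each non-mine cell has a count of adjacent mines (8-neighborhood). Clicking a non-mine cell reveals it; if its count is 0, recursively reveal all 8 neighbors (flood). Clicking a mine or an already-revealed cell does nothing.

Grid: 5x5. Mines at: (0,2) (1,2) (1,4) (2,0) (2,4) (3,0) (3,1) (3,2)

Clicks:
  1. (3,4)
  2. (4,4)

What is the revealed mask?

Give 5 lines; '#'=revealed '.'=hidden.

Click 1 (3,4) count=1: revealed 1 new [(3,4)] -> total=1
Click 2 (4,4) count=0: revealed 3 new [(3,3) (4,3) (4,4)] -> total=4

Answer: .....
.....
.....
...##
...##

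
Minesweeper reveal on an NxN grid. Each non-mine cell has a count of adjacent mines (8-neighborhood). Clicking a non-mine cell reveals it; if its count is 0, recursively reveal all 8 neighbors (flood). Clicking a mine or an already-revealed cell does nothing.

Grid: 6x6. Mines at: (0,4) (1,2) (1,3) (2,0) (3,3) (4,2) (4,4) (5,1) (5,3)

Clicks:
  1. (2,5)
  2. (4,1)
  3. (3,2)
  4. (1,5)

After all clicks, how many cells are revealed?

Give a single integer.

Answer: 8

Derivation:
Click 1 (2,5) count=0: revealed 6 new [(1,4) (1,5) (2,4) (2,5) (3,4) (3,5)] -> total=6
Click 2 (4,1) count=2: revealed 1 new [(4,1)] -> total=7
Click 3 (3,2) count=2: revealed 1 new [(3,2)] -> total=8
Click 4 (1,5) count=1: revealed 0 new [(none)] -> total=8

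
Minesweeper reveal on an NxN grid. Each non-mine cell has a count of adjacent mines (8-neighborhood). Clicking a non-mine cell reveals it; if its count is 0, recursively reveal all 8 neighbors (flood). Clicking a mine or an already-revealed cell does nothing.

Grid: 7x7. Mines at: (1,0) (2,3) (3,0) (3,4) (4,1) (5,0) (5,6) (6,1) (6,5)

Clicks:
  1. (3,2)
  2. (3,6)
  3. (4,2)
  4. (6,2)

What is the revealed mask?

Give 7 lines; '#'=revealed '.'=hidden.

Click 1 (3,2) count=2: revealed 1 new [(3,2)] -> total=1
Click 2 (3,6) count=0: revealed 19 new [(0,1) (0,2) (0,3) (0,4) (0,5) (0,6) (1,1) (1,2) (1,3) (1,4) (1,5) (1,6) (2,4) (2,5) (2,6) (3,5) (3,6) (4,5) (4,6)] -> total=20
Click 3 (4,2) count=1: revealed 1 new [(4,2)] -> total=21
Click 4 (6,2) count=1: revealed 1 new [(6,2)] -> total=22

Answer: .######
.######
....###
..#..##
..#..##
.......
..#....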